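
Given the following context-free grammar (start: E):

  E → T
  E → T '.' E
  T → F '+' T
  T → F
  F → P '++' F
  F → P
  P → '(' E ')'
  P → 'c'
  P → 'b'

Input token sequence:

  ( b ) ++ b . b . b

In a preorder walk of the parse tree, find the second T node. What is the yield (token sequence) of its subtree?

b

[E [T [F [P ( [E [T [F [P b]]]] )] ++ [F [P b]]]] . [E [T [F [P b]]] . [E [T [F [P b]]]]]]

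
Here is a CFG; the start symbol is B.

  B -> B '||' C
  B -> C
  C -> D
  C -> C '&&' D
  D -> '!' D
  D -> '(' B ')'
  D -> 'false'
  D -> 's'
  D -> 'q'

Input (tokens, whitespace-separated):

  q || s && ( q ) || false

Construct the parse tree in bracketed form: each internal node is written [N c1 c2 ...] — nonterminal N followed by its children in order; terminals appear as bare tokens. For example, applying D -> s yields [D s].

[B [B [B [C [D q]]] || [C [C [D s]] && [D ( [B [C [D q]]] )]]] || [C [D false]]]

B
B || C
B || C || C
C || C || C
D || C || C
q || C || C
q || C && D || C
q || D && D || C
q || s && D || C
q || s && ( B ) || C
q || s && ( C ) || C
q || s && ( D ) || C
q || s && ( q ) || C
q || s && ( q ) || D
q || s && ( q ) || false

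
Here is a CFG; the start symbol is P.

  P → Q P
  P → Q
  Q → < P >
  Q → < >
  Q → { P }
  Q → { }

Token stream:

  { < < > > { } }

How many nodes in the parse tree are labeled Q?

4

[P [Q { [P [Q < [P [Q < >]] >] [P [Q { }]]] }]]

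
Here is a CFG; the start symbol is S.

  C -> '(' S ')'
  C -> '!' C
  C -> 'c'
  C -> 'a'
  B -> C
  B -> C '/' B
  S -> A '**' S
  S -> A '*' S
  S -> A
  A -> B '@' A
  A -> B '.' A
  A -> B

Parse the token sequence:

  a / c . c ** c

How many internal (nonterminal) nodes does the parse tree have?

[S [A [B [C a] / [B [C c]]] . [A [B [C c]]]] ** [S [A [B [C c]]]]]

13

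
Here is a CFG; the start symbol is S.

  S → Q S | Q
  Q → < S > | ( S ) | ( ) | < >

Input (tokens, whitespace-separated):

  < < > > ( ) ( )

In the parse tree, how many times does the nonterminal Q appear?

[S [Q < [S [Q < >]] >] [S [Q ( )] [S [Q ( )]]]]

4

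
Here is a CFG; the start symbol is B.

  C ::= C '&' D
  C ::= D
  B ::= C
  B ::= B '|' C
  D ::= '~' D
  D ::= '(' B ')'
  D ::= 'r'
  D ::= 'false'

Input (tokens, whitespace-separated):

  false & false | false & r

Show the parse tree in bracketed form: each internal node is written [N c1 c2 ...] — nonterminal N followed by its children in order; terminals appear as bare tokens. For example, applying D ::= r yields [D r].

[B [B [C [C [D false]] & [D false]]] | [C [C [D false]] & [D r]]]

B
B | C
C | C
C & D | C
D & D | C
false & D | C
false & false | C
false & false | C & D
false & false | D & D
false & false | false & D
false & false | false & r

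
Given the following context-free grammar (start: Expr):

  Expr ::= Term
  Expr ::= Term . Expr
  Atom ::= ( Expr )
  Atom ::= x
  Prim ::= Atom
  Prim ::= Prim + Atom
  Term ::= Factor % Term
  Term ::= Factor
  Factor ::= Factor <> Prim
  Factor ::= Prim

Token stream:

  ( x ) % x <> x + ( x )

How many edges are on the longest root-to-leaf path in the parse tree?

[Expr [Term [Factor [Prim [Atom ( [Expr [Term [Factor [Prim [Atom x]]]]] )]]] % [Term [Factor [Factor [Prim [Atom x]]] <> [Prim [Prim [Atom x]] + [Atom ( [Expr [Term [Factor [Prim [Atom x]]]]] )]]]]]]

11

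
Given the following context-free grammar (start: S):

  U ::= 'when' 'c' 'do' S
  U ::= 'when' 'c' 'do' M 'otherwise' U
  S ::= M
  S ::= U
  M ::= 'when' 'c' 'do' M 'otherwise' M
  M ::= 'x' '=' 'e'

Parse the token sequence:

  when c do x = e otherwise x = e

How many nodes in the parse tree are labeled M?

3

[S [M when c do [M x = e] otherwise [M x = e]]]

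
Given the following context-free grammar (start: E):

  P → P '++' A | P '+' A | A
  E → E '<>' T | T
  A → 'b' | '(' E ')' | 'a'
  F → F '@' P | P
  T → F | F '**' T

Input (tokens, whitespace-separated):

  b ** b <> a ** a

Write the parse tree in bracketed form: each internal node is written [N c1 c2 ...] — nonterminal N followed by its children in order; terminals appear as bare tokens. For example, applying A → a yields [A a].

[E [E [T [F [P [A b]]] ** [T [F [P [A b]]]]]] <> [T [F [P [A a]]] ** [T [F [P [A a]]]]]]

E
E <> T
T <> T
F ** T <> T
P ** T <> T
A ** T <> T
b ** T <> T
b ** F <> T
b ** P <> T
b ** A <> T
b ** b <> T
b ** b <> F ** T
b ** b <> P ** T
b ** b <> A ** T
b ** b <> a ** T
b ** b <> a ** F
b ** b <> a ** P
b ** b <> a ** A
b ** b <> a ** a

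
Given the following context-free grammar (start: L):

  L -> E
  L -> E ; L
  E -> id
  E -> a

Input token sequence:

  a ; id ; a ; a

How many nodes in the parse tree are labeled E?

[L [E a] ; [L [E id] ; [L [E a] ; [L [E a]]]]]

4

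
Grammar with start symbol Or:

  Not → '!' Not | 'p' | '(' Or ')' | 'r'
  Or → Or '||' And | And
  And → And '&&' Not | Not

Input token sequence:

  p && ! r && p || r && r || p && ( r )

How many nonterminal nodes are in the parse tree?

[Or [Or [Or [And [And [And [Not p]] && [Not ! [Not r]]] && [Not p]]] || [And [And [Not r]] && [Not r]]] || [And [And [Not p]] && [Not ( [Or [And [Not r]]] )]]]

21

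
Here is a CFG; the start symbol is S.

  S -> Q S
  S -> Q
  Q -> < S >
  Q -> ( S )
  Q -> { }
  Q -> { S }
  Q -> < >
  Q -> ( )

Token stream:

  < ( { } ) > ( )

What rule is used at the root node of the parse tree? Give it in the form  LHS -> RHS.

S -> Q S

[S [Q < [S [Q ( [S [Q { }]] )]] >] [S [Q ( )]]]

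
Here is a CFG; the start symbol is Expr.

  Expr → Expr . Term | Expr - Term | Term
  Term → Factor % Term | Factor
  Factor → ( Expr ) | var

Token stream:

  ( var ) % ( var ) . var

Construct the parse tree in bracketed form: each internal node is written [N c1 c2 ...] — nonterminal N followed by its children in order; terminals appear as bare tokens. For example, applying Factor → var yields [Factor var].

Expr
Expr . Term
Term . Term
Factor % Term . Term
( Expr ) % Term . Term
( Term ) % Term . Term
( Factor ) % Term . Term
( var ) % Term . Term
( var ) % Factor . Term
( var ) % ( Expr ) . Term
( var ) % ( Term ) . Term
( var ) % ( Factor ) . Term
( var ) % ( var ) . Term
( var ) % ( var ) . Factor
( var ) % ( var ) . var

[Expr [Expr [Term [Factor ( [Expr [Term [Factor var]]] )] % [Term [Factor ( [Expr [Term [Factor var]]] )]]]] . [Term [Factor var]]]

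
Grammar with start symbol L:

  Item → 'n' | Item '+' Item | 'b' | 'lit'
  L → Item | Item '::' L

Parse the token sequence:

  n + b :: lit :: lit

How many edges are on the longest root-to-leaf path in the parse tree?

[L [Item [Item n] + [Item b]] :: [L [Item lit] :: [L [Item lit]]]]

4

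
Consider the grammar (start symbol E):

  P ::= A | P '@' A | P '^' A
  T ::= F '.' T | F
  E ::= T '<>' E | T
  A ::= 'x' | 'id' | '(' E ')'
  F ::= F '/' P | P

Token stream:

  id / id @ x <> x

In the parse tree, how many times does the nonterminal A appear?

4

[E [T [F [F [P [A id]]] / [P [P [A id]] @ [A x]]]] <> [E [T [F [P [A x]]]]]]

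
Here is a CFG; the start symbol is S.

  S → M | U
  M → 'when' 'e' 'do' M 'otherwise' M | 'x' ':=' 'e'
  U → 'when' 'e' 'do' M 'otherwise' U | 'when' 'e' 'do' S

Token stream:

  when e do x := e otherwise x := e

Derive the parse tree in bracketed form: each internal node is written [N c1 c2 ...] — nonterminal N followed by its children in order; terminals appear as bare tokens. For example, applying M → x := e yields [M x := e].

[S [M when e do [M x := e] otherwise [M x := e]]]

S
M
when e do M otherwise M
when e do x := e otherwise M
when e do x := e otherwise x := e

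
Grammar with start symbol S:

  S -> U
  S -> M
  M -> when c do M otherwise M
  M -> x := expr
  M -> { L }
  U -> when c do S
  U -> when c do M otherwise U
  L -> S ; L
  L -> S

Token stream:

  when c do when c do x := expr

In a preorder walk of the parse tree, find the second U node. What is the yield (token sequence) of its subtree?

when c do x := expr

[S [U when c do [S [U when c do [S [M x := expr]]]]]]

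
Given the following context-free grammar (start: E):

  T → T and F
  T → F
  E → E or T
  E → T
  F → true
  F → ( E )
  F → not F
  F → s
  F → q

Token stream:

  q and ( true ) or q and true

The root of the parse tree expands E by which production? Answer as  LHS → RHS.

E → E or T

[E [E [T [T [F q]] and [F ( [E [T [F true]]] )]]] or [T [T [F q]] and [F true]]]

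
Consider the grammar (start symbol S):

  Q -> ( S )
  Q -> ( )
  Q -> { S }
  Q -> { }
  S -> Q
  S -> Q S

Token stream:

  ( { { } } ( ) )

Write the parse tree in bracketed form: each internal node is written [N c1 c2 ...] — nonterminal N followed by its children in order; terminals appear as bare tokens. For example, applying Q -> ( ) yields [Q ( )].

S
Q
( S )
( Q S )
( { S } S )
( { Q } S )
( { { } } S )
( { { } } Q )
( { { } } ( ) )

[S [Q ( [S [Q { [S [Q { }]] }] [S [Q ( )]]] )]]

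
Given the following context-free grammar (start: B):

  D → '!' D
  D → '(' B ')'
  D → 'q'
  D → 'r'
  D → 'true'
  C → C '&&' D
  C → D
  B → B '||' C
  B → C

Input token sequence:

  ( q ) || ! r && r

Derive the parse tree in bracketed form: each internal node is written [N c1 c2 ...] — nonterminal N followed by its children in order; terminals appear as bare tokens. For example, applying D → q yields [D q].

B
B || C
C || C
D || C
( B ) || C
( C ) || C
( D ) || C
( q ) || C
( q ) || C && D
( q ) || D && D
( q ) || ! D && D
( q ) || ! r && D
( q ) || ! r && r

[B [B [C [D ( [B [C [D q]]] )]]] || [C [C [D ! [D r]]] && [D r]]]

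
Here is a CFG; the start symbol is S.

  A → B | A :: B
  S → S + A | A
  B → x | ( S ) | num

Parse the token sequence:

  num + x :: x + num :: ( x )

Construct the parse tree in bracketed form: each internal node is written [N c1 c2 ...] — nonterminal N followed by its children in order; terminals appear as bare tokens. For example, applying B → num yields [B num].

S
S + A
S + A + A
A + A + A
B + A + A
num + A + A
num + A :: B + A
num + B :: B + A
num + x :: B + A
num + x :: x + A
num + x :: x + A :: B
num + x :: x + B :: B
num + x :: x + num :: B
num + x :: x + num :: ( S )
num + x :: x + num :: ( A )
num + x :: x + num :: ( B )
num + x :: x + num :: ( x )

[S [S [S [A [B num]]] + [A [A [B x]] :: [B x]]] + [A [A [B num]] :: [B ( [S [A [B x]]] )]]]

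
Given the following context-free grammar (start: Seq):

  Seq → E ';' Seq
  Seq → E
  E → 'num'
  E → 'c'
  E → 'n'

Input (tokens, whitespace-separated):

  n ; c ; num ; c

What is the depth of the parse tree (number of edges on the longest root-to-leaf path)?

[Seq [E n] ; [Seq [E c] ; [Seq [E num] ; [Seq [E c]]]]]

5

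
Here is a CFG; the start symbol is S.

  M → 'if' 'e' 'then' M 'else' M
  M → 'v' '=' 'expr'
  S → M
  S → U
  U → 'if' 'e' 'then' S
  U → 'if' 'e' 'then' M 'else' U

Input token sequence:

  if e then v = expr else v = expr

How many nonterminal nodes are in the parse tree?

4

[S [M if e then [M v = expr] else [M v = expr]]]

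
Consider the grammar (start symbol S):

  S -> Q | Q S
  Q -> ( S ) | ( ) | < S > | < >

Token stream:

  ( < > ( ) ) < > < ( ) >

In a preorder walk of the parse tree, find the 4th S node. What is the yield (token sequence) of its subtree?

< > < ( ) >

[S [Q ( [S [Q < >] [S [Q ( )]]] )] [S [Q < >] [S [Q < [S [Q ( )]] >]]]]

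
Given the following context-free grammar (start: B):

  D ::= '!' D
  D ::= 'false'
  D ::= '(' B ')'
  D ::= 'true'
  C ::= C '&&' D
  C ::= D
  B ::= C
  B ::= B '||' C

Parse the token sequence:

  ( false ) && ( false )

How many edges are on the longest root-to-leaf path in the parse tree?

7

[B [C [C [D ( [B [C [D false]]] )]] && [D ( [B [C [D false]]] )]]]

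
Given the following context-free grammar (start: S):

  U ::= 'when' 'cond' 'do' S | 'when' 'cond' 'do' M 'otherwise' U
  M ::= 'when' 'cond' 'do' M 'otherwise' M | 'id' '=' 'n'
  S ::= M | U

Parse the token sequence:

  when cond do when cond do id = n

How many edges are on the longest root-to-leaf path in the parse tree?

6

[S [U when cond do [S [U when cond do [S [M id = n]]]]]]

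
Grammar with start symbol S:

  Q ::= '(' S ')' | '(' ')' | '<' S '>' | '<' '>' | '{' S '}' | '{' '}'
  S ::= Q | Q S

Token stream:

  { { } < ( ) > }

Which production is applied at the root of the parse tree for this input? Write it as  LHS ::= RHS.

S ::= Q

[S [Q { [S [Q { }] [S [Q < [S [Q ( )]] >]]] }]]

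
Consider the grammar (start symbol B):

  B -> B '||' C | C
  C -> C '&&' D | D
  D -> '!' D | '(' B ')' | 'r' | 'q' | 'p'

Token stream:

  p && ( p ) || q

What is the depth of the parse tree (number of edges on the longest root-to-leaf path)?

[B [B [C [C [D p]] && [D ( [B [C [D p]]] )]]] || [C [D q]]]

7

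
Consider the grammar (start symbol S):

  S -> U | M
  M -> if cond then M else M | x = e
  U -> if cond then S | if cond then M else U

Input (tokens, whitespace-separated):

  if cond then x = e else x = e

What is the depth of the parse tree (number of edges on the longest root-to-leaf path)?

[S [M if cond then [M x = e] else [M x = e]]]

3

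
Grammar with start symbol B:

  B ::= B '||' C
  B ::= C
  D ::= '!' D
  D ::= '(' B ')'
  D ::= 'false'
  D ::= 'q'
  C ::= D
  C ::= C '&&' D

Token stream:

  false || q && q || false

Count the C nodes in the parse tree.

[B [B [B [C [D false]]] || [C [C [D q]] && [D q]]] || [C [D false]]]

4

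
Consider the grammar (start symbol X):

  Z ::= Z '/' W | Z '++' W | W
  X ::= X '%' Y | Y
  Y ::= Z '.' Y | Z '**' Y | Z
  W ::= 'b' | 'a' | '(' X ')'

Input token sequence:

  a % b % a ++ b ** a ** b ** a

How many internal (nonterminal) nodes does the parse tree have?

23

[X [X [X [Y [Z [W a]]]] % [Y [Z [W b]]]] % [Y [Z [Z [W a]] ++ [W b]] ** [Y [Z [W a]] ** [Y [Z [W b]] ** [Y [Z [W a]]]]]]]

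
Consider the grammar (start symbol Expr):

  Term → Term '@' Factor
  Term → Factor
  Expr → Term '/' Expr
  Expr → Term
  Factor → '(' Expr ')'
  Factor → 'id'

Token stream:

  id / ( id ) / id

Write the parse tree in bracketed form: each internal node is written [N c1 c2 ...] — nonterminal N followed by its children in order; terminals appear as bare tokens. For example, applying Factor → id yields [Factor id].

[Expr [Term [Factor id]] / [Expr [Term [Factor ( [Expr [Term [Factor id]]] )]] / [Expr [Term [Factor id]]]]]

Expr
Term / Expr
Factor / Expr
id / Expr
id / Term / Expr
id / Factor / Expr
id / ( Expr ) / Expr
id / ( Term ) / Expr
id / ( Factor ) / Expr
id / ( id ) / Expr
id / ( id ) / Term
id / ( id ) / Factor
id / ( id ) / id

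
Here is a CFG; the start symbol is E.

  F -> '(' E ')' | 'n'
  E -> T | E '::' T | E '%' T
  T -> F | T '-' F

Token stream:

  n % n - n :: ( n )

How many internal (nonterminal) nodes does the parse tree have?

14

[E [E [E [T [F n]]] % [T [T [F n]] - [F n]]] :: [T [F ( [E [T [F n]]] )]]]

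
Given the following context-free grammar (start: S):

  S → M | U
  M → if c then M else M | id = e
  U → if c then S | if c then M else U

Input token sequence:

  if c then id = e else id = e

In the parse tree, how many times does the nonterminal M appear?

3

[S [M if c then [M id = e] else [M id = e]]]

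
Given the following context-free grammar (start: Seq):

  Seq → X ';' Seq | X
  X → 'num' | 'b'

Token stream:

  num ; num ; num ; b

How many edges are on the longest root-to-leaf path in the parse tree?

5

[Seq [X num] ; [Seq [X num] ; [Seq [X num] ; [Seq [X b]]]]]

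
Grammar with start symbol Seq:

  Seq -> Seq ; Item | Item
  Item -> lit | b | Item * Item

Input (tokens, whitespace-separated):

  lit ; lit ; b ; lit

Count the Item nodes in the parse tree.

[Seq [Seq [Seq [Seq [Item lit]] ; [Item lit]] ; [Item b]] ; [Item lit]]

4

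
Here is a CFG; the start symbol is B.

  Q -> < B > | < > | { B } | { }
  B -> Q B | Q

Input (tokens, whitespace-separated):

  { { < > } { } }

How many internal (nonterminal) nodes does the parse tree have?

[B [Q { [B [Q { [B [Q < >]] }] [B [Q { }]]] }]]

8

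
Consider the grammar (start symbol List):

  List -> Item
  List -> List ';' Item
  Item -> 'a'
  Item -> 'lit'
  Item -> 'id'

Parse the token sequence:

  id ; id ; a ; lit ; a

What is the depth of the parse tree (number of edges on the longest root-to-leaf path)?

6

[List [List [List [List [List [Item id]] ; [Item id]] ; [Item a]] ; [Item lit]] ; [Item a]]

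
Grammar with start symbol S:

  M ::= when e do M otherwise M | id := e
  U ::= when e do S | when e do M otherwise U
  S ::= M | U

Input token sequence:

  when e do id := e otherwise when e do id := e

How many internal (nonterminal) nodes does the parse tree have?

6

[S [U when e do [M id := e] otherwise [U when e do [S [M id := e]]]]]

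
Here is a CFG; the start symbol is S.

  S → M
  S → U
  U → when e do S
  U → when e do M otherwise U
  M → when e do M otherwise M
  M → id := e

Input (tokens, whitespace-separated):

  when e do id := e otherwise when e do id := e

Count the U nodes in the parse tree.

2

[S [U when e do [M id := e] otherwise [U when e do [S [M id := e]]]]]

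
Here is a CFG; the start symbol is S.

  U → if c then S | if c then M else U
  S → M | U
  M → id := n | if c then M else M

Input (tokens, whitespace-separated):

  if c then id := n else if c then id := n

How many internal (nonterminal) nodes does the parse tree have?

[S [U if c then [M id := n] else [U if c then [S [M id := n]]]]]

6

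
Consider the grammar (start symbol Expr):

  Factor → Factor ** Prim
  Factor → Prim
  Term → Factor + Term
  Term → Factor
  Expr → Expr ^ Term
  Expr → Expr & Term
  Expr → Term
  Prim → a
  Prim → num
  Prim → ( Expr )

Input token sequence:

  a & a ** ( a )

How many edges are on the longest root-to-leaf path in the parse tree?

[Expr [Expr [Term [Factor [Prim a]]]] & [Term [Factor [Factor [Prim a]] ** [Prim ( [Expr [Term [Factor [Prim a]]]] )]]]]

8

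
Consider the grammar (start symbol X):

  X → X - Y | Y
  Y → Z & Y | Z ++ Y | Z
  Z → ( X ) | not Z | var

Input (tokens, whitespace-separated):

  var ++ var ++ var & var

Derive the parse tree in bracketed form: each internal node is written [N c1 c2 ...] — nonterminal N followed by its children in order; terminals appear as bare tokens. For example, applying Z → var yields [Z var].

[X [Y [Z var] ++ [Y [Z var] ++ [Y [Z var] & [Y [Z var]]]]]]

X
Y
Z ++ Y
var ++ Y
var ++ Z ++ Y
var ++ var ++ Y
var ++ var ++ Z & Y
var ++ var ++ var & Y
var ++ var ++ var & Z
var ++ var ++ var & var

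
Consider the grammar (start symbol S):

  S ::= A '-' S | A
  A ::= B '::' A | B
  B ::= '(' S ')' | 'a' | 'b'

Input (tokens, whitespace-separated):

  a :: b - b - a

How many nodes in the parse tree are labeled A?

4

[S [A [B a] :: [A [B b]]] - [S [A [B b]] - [S [A [B a]]]]]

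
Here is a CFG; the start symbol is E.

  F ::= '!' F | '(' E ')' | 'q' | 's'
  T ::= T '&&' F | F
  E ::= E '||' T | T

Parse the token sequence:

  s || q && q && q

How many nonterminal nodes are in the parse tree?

[E [E [T [F s]]] || [T [T [T [F q]] && [F q]] && [F q]]]

10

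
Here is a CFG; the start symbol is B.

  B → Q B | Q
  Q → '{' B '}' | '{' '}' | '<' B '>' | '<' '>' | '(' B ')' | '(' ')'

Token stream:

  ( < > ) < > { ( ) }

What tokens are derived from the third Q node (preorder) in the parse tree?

[B [Q ( [B [Q < >]] )] [B [Q < >] [B [Q { [B [Q ( )]] }]]]]

< >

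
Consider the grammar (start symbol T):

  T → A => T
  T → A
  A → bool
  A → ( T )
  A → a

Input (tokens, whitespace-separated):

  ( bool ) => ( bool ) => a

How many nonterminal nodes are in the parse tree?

[T [A ( [T [A bool]] )] => [T [A ( [T [A bool]] )] => [T [A a]]]]

10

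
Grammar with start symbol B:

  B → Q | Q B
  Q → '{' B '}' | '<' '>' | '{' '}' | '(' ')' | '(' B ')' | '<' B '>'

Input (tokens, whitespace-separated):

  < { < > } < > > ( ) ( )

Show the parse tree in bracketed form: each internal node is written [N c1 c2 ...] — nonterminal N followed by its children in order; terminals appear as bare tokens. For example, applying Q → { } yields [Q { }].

[B [Q < [B [Q { [B [Q < >]] }] [B [Q < >]]] >] [B [Q ( )] [B [Q ( )]]]]

B
Q B
< B > B
< Q B > B
< { B } B > B
< { Q } B > B
< { < > } B > B
< { < > } Q > B
< { < > } < > > B
< { < > } < > > Q B
< { < > } < > > ( ) B
< { < > } < > > ( ) Q
< { < > } < > > ( ) ( )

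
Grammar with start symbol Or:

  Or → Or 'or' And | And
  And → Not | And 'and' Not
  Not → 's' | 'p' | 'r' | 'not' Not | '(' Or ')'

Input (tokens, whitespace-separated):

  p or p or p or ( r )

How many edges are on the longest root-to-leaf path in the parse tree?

6

[Or [Or [Or [Or [And [Not p]]] or [And [Not p]]] or [And [Not p]]] or [And [Not ( [Or [And [Not r]]] )]]]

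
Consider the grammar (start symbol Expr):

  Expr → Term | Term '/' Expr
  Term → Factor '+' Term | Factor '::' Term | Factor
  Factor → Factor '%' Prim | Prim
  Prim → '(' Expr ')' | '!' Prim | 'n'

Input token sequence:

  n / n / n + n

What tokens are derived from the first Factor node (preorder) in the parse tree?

[Expr [Term [Factor [Prim n]]] / [Expr [Term [Factor [Prim n]]] / [Expr [Term [Factor [Prim n]] + [Term [Factor [Prim n]]]]]]]

n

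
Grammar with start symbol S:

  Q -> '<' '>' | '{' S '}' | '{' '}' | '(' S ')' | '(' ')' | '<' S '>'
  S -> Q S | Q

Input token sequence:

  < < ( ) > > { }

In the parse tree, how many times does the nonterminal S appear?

4

[S [Q < [S [Q < [S [Q ( )]] >]] >] [S [Q { }]]]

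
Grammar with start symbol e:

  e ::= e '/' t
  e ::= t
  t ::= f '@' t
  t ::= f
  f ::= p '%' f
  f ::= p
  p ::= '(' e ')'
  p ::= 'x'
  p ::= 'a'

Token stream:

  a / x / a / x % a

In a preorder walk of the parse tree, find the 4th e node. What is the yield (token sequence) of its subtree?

a

[e [e [e [e [t [f [p a]]]] / [t [f [p x]]]] / [t [f [p a]]]] / [t [f [p x] % [f [p a]]]]]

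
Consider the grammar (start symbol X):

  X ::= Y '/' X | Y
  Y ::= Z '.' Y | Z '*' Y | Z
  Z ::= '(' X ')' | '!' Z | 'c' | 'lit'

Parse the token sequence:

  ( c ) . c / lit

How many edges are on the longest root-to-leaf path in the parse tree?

6

[X [Y [Z ( [X [Y [Z c]]] )] . [Y [Z c]]] / [X [Y [Z lit]]]]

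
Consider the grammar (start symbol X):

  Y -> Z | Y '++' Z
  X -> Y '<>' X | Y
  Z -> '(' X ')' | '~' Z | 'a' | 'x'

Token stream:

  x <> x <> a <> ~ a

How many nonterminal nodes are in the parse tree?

13

[X [Y [Z x]] <> [X [Y [Z x]] <> [X [Y [Z a]] <> [X [Y [Z ~ [Z a]]]]]]]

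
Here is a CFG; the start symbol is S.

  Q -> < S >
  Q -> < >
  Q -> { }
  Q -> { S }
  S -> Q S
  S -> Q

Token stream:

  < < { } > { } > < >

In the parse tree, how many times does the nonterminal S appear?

[S [Q < [S [Q < [S [Q { }]] >] [S [Q { }]]] >] [S [Q < >]]]

5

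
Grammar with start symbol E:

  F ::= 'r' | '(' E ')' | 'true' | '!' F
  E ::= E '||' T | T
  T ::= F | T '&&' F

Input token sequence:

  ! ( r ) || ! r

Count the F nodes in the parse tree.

5

[E [E [T [F ! [F ( [E [T [F r]]] )]]]] || [T [F ! [F r]]]]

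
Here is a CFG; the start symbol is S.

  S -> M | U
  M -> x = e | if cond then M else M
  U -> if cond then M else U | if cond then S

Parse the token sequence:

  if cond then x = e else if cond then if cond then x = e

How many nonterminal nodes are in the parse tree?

8

[S [U if cond then [M x = e] else [U if cond then [S [U if cond then [S [M x = e]]]]]]]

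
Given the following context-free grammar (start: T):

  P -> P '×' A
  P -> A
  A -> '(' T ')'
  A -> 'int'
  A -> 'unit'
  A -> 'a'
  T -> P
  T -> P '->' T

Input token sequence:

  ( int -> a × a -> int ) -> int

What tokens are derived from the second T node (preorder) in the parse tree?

[T [P [A ( [T [P [A int]] -> [T [P [P [A a]] × [A a]] -> [T [P [A int]]]]] )]] -> [T [P [A int]]]]

int -> a × a -> int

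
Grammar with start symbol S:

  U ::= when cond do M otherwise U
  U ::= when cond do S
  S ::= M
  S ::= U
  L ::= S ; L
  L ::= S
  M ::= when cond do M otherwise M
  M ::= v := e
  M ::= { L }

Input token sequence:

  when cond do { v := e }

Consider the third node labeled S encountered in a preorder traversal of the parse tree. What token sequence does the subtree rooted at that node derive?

[S [U when cond do [S [M { [L [S [M v := e]]] }]]]]

v := e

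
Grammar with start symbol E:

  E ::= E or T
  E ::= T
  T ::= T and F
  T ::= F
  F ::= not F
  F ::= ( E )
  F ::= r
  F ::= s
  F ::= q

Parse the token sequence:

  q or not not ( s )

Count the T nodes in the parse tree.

[E [E [T [F q]]] or [T [F not [F not [F ( [E [T [F s]]] )]]]]]

3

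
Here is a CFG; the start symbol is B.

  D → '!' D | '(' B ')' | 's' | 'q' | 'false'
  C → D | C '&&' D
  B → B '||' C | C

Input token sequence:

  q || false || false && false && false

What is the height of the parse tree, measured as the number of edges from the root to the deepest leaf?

5

[B [B [B [C [D q]]] || [C [D false]]] || [C [C [C [D false]] && [D false]] && [D false]]]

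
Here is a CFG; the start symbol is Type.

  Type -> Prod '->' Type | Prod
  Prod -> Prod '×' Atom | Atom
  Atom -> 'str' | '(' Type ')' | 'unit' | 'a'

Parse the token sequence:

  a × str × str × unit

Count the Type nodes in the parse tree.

1

[Type [Prod [Prod [Prod [Prod [Atom a]] × [Atom str]] × [Atom str]] × [Atom unit]]]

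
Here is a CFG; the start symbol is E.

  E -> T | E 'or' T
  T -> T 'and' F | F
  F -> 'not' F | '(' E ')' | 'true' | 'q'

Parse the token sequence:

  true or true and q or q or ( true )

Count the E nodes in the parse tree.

[E [E [E [E [T [F true]]] or [T [T [F true]] and [F q]]] or [T [F q]]] or [T [F ( [E [T [F true]]] )]]]

5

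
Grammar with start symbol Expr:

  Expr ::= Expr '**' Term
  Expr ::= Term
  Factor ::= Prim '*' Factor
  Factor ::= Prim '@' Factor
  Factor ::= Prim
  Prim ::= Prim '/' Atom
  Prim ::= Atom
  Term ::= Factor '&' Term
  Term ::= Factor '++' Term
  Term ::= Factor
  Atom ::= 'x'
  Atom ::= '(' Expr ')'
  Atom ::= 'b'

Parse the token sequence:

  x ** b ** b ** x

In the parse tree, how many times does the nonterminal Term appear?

[Expr [Expr [Expr [Expr [Term [Factor [Prim [Atom x]]]]] ** [Term [Factor [Prim [Atom b]]]]] ** [Term [Factor [Prim [Atom b]]]]] ** [Term [Factor [Prim [Atom x]]]]]

4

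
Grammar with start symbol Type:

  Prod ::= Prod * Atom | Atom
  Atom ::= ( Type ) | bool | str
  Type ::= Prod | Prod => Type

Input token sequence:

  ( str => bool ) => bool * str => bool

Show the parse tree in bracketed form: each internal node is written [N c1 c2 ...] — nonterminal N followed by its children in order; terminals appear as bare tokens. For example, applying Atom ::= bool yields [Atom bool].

Type
Prod => Type
Atom => Type
( Type ) => Type
( Prod => Type ) => Type
( Atom => Type ) => Type
( str => Type ) => Type
( str => Prod ) => Type
( str => Atom ) => Type
( str => bool ) => Type
( str => bool ) => Prod => Type
( str => bool ) => Prod * Atom => Type
( str => bool ) => Atom * Atom => Type
( str => bool ) => bool * Atom => Type
( str => bool ) => bool * str => Type
( str => bool ) => bool * str => Prod
( str => bool ) => bool * str => Atom
( str => bool ) => bool * str => bool

[Type [Prod [Atom ( [Type [Prod [Atom str]] => [Type [Prod [Atom bool]]]] )]] => [Type [Prod [Prod [Atom bool]] * [Atom str]] => [Type [Prod [Atom bool]]]]]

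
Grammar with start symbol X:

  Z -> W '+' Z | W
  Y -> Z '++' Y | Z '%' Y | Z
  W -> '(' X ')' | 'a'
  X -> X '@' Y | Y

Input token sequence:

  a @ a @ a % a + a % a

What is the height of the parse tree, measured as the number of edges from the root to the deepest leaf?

[X [X [X [Y [Z [W a]]]] @ [Y [Z [W a]]]] @ [Y [Z [W a]] % [Y [Z [W a] + [Z [W a]]] % [Y [Z [W a]]]]]]

6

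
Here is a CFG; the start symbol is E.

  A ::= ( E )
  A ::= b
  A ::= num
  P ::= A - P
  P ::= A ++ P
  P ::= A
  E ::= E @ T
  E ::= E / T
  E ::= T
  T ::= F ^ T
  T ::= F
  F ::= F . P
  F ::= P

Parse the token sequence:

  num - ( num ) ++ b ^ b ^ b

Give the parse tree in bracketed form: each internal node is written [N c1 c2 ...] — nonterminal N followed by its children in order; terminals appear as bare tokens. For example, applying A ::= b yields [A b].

[E [T [F [P [A num] - [P [A ( [E [T [F [P [A num]]]]] )] ++ [P [A b]]]]] ^ [T [F [P [A b]]] ^ [T [F [P [A b]]]]]]]

E
T
F ^ T
P ^ T
A - P ^ T
num - P ^ T
num - A ++ P ^ T
num - ( E ) ++ P ^ T
num - ( T ) ++ P ^ T
num - ( F ) ++ P ^ T
num - ( P ) ++ P ^ T
num - ( A ) ++ P ^ T
num - ( num ) ++ P ^ T
num - ( num ) ++ A ^ T
num - ( num ) ++ b ^ T
num - ( num ) ++ b ^ F ^ T
num - ( num ) ++ b ^ P ^ T
num - ( num ) ++ b ^ A ^ T
num - ( num ) ++ b ^ b ^ T
num - ( num ) ++ b ^ b ^ F
num - ( num ) ++ b ^ b ^ P
num - ( num ) ++ b ^ b ^ A
num - ( num ) ++ b ^ b ^ b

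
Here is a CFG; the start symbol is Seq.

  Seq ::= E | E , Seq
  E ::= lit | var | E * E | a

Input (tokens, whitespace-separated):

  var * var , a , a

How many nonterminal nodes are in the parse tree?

[Seq [E [E var] * [E var]] , [Seq [E a] , [Seq [E a]]]]

8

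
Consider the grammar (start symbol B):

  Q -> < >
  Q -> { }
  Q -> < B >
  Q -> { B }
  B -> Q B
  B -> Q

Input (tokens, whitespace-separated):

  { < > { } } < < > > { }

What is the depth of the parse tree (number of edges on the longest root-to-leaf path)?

[B [Q { [B [Q < >] [B [Q { }]]] }] [B [Q < [B [Q < >]] >] [B [Q { }]]]]

5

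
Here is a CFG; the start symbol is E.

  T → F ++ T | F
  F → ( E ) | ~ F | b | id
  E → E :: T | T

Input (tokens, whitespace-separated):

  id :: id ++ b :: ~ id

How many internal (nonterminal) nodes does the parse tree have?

[E [E [E [T [F id]]] :: [T [F id] ++ [T [F b]]]] :: [T [F ~ [F id]]]]

12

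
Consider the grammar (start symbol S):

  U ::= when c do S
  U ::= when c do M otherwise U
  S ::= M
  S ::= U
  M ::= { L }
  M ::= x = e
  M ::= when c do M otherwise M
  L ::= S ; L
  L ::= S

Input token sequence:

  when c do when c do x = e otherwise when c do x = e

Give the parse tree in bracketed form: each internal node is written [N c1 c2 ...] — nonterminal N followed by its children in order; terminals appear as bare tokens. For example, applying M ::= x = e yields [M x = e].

[S [U when c do [S [U when c do [M x = e] otherwise [U when c do [S [M x = e]]]]]]]

S
U
when c do S
when c do U
when c do when c do M otherwise U
when c do when c do x = e otherwise U
when c do when c do x = e otherwise when c do S
when c do when c do x = e otherwise when c do M
when c do when c do x = e otherwise when c do x = e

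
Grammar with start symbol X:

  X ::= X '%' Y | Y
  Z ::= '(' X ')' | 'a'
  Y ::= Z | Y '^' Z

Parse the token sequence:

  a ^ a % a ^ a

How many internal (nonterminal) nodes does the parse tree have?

[X [X [Y [Y [Z a]] ^ [Z a]]] % [Y [Y [Z a]] ^ [Z a]]]

10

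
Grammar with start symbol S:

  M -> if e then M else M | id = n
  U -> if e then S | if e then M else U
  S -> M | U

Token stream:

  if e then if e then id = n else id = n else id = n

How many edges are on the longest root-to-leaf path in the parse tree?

4

[S [M if e then [M if e then [M id = n] else [M id = n]] else [M id = n]]]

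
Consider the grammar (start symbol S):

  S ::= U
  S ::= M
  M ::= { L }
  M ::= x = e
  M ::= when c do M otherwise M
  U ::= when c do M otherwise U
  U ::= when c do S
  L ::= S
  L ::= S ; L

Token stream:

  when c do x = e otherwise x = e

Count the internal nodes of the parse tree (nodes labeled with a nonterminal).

[S [M when c do [M x = e] otherwise [M x = e]]]

4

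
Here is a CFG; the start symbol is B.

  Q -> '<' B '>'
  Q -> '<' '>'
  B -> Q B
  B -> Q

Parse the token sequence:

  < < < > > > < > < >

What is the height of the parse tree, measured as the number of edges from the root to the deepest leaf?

[B [Q < [B [Q < [B [Q < >]] >]] >] [B [Q < >] [B [Q < >]]]]

6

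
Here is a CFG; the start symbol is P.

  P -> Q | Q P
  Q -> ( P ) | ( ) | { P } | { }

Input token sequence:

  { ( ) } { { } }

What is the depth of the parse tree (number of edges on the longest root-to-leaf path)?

5

[P [Q { [P [Q ( )]] }] [P [Q { [P [Q { }]] }]]]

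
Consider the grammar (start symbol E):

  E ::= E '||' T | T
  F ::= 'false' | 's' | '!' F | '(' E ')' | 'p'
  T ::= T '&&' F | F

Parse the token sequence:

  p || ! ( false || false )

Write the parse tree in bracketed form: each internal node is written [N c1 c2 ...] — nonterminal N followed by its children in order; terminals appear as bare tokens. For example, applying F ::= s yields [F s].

E
E || T
T || T
F || T
p || T
p || F
p || ! F
p || ! ( E )
p || ! ( E || T )
p || ! ( T || T )
p || ! ( F || T )
p || ! ( false || T )
p || ! ( false || F )
p || ! ( false || false )

[E [E [T [F p]]] || [T [F ! [F ( [E [E [T [F false]]] || [T [F false]]] )]]]]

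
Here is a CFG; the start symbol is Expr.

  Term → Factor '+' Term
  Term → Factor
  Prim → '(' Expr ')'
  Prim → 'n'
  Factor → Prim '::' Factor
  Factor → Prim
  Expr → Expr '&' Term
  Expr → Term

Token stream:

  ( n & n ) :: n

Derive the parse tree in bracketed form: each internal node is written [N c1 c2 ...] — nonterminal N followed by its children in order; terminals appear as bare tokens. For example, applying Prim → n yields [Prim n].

Expr
Term
Factor
Prim :: Factor
( Expr ) :: Factor
( Expr & Term ) :: Factor
( Term & Term ) :: Factor
( Factor & Term ) :: Factor
( Prim & Term ) :: Factor
( n & Term ) :: Factor
( n & Factor ) :: Factor
( n & Prim ) :: Factor
( n & n ) :: Factor
( n & n ) :: Prim
( n & n ) :: n

[Expr [Term [Factor [Prim ( [Expr [Expr [Term [Factor [Prim n]]]] & [Term [Factor [Prim n]]]] )] :: [Factor [Prim n]]]]]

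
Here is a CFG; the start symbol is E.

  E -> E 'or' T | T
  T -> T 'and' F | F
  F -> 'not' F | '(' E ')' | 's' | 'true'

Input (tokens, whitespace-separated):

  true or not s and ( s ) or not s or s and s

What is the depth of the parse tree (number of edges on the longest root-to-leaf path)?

8

[E [E [E [E [T [F true]]] or [T [T [F not [F s]]] and [F ( [E [T [F s]]] )]]] or [T [F not [F s]]]] or [T [T [F s]] and [F s]]]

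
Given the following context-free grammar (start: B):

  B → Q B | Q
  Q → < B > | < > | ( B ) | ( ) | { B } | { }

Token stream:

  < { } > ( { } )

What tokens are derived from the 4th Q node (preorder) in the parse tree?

{ }

[B [Q < [B [Q { }]] >] [B [Q ( [B [Q { }]] )]]]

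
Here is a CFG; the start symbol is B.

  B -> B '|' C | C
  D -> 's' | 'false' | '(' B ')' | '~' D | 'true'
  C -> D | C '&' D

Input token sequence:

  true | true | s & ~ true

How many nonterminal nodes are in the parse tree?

[B [B [B [C [D true]]] | [C [D true]]] | [C [C [D s]] & [D ~ [D true]]]]

12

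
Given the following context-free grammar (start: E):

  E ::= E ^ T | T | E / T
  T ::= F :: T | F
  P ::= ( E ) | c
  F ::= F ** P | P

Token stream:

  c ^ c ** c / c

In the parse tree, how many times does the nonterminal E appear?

[E [E [E [T [F [P c]]]] ^ [T [F [F [P c]] ** [P c]]]] / [T [F [P c]]]]

3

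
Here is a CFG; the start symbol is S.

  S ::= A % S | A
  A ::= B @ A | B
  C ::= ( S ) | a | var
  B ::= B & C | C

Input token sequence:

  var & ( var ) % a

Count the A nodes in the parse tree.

3

[S [A [B [B [C var]] & [C ( [S [A [B [C var]]]] )]]] % [S [A [B [C a]]]]]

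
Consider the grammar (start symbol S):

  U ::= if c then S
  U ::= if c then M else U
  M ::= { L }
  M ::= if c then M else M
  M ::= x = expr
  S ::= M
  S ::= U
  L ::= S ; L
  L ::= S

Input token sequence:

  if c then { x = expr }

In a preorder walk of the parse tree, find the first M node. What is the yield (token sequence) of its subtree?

{ x = expr }

[S [U if c then [S [M { [L [S [M x = expr]]] }]]]]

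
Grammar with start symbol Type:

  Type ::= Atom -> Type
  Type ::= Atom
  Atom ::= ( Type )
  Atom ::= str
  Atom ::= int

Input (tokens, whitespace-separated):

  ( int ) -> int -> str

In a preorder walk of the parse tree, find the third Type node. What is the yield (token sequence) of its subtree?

int -> str

[Type [Atom ( [Type [Atom int]] )] -> [Type [Atom int] -> [Type [Atom str]]]]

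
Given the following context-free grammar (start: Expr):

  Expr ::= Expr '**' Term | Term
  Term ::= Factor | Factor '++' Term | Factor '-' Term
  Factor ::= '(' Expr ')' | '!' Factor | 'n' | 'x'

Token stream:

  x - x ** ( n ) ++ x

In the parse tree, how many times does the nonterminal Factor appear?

5

[Expr [Expr [Term [Factor x] - [Term [Factor x]]]] ** [Term [Factor ( [Expr [Term [Factor n]]] )] ++ [Term [Factor x]]]]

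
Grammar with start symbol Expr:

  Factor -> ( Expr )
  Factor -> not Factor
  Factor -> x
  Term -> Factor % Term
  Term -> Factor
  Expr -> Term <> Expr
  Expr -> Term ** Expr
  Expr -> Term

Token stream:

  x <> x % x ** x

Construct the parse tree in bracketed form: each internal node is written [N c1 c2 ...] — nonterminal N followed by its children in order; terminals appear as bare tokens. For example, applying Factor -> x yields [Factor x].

[Expr [Term [Factor x]] <> [Expr [Term [Factor x] % [Term [Factor x]]] ** [Expr [Term [Factor x]]]]]

Expr
Term <> Expr
Factor <> Expr
x <> Expr
x <> Term ** Expr
x <> Factor % Term ** Expr
x <> x % Term ** Expr
x <> x % Factor ** Expr
x <> x % x ** Expr
x <> x % x ** Term
x <> x % x ** Factor
x <> x % x ** x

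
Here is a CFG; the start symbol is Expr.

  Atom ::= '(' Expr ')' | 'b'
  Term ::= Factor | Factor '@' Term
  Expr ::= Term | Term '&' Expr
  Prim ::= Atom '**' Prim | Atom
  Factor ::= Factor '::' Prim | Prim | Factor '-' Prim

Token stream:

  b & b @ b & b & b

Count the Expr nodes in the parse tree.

4

[Expr [Term [Factor [Prim [Atom b]]]] & [Expr [Term [Factor [Prim [Atom b]]] @ [Term [Factor [Prim [Atom b]]]]] & [Expr [Term [Factor [Prim [Atom b]]]] & [Expr [Term [Factor [Prim [Atom b]]]]]]]]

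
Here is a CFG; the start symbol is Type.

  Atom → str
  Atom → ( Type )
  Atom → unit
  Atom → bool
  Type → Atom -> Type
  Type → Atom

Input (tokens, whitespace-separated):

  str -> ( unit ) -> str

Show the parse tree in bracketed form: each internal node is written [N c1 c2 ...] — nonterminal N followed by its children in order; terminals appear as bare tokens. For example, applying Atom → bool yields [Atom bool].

[Type [Atom str] -> [Type [Atom ( [Type [Atom unit]] )] -> [Type [Atom str]]]]

Type
Atom -> Type
str -> Type
str -> Atom -> Type
str -> ( Type ) -> Type
str -> ( Atom ) -> Type
str -> ( unit ) -> Type
str -> ( unit ) -> Atom
str -> ( unit ) -> str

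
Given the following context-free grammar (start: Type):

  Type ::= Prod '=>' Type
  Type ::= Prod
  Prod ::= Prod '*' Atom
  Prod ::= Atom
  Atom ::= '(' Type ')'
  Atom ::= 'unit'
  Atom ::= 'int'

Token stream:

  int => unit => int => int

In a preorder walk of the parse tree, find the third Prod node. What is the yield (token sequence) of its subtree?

[Type [Prod [Atom int]] => [Type [Prod [Atom unit]] => [Type [Prod [Atom int]] => [Type [Prod [Atom int]]]]]]

int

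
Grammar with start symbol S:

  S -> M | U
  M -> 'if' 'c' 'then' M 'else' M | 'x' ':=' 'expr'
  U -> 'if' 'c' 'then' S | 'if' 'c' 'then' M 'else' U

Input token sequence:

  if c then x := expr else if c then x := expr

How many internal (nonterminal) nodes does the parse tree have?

[S [U if c then [M x := expr] else [U if c then [S [M x := expr]]]]]

6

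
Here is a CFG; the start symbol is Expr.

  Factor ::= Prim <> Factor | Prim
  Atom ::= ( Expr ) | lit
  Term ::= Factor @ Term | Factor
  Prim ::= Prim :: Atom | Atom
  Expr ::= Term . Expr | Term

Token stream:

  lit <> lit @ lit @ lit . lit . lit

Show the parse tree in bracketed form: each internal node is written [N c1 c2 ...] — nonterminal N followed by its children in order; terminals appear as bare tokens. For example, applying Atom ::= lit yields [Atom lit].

[Expr [Term [Factor [Prim [Atom lit]] <> [Factor [Prim [Atom lit]]]] @ [Term [Factor [Prim [Atom lit]]] @ [Term [Factor [Prim [Atom lit]]]]]] . [Expr [Term [Factor [Prim [Atom lit]]]] . [Expr [Term [Factor [Prim [Atom lit]]]]]]]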